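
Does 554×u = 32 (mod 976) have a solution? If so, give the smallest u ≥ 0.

104

gcd(554, 976) = 2, and 2 | 32, so solutions exist.
Divide through by 2: 277×u ≡ 16 mod 488.
277⁻¹ ≡ 37 (mod 488).
u ≡ 37×16 ≡ 104 (mod 488).
The smallest non-negative solution is u = 104.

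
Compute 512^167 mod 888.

80

167 in binary is 10100111, i.e. 167 = 128 + 32 + 4 + 2 + 1.
512^1 ≡ 512 (mod 888)
512^2 ≡ 512^2 = 262144 ≡ 184 (mod 888)
512^4 ≡ 184^2 = 33856 ≡ 112 (mod 888)
512^8 ≡ 112^2 = 12544 ≡ 112 (mod 888)
512^16 ≡ 112^2 = 12544 ≡ 112 (mod 888)
512^32 ≡ 112^2 = 12544 ≡ 112 (mod 888)
512^64 ≡ 112^2 = 12544 ≡ 112 (mod 888)
512^128 ≡ 112^2 = 12544 ≡ 112 (mod 888)
512^167 = 512^128 * 512^32 * 512^4 * 512^2 * 512^1 ≡ 112 * 112 * 112 * 184 * 512 (mod 888).
Accumulate the product:
112 * 112 = 12544 ≡ 112
112 * 112 = 12544 ≡ 112
112 * 184 = 20608 ≡ 184
184 * 512 = 94208 ≡ 80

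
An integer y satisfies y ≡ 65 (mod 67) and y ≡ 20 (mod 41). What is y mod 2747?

67⁻¹ mod 41: 67×30 ≡ 1 (mod 41), so 67⁻¹ ≡ 30.
y = 65 + 67×((20 − 65)×30 mod 41) = 65 + 67×3 = 266.
Check: 266 mod 67 = 65, 266 mod 41 = 20. ✓

266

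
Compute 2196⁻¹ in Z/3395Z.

Apply the Euclidean algorithm and back-substitute:
3395 = 1×2196 + 1199
2196 = 1×1199 + 997
1199 = 1×997 + 202
997 = 4×202 + 189
202 = 1×189 + 13
189 = 14×13 + 7
13 = 1×7 + 6
7 = 1×6 + 1
6 = 6×1 + 0
gcd(2196, 3395) = 1, so the inverse exists.
Back-substitute for 1:
1 = 1×7 − 1×6
  = −1×13 + 2×7
  = 2×189 − 29×13
  = −29×202 + 31×189
  = 31×997 − 153×202
  = −153×1199 + 184×997
  = 184×2196 − 337×1199
  = −337×3395 + 521×2196
So 2196⁻¹ ≡ 521 (mod 3395).

521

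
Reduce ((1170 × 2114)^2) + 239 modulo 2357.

1170 × 2114 = 2473380 ≡ 887 (mod 2357)
(887)^2 ≡ 1888 (mod 2357)
1888 + 239 = 2127

2127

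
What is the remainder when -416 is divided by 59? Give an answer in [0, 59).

-416 = -8*59 + 56, so -416 ≡ 56 (mod 59).

56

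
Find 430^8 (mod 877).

Compute successive squares:
430^1 ≡ 430 (mod 877)
430^2 ≡ 430^2 = 184900 ≡ 730 (mod 877)
430^4 ≡ 730^2 = 532900 ≡ 561 (mod 877)
430^8 ≡ 561^2 = 314721 ≡ 755 (mod 877)
So 430^8 ≡ 755 (mod 877).

755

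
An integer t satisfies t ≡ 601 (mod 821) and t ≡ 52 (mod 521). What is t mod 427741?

821⁻¹ mod 521: 821*33 ≡ 1 (mod 521), so 821⁻¹ ≡ 33.
t = 601 + 821*((52 − 601)*33 mod 521) = 601 + 821*118 = 97479.
Check: 97479 mod 821 = 601, 97479 mod 521 = 52. ✓

97479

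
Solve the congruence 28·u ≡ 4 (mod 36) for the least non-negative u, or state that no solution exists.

gcd(28, 36) = 4, and 4 | 4, so solutions exist.
Divide through by 4: 7·u ≡ 1 (mod 9).
7⁻¹ ≡ 4 (mod 9).
u ≡ 4·1 ≡ 4 (mod 9).
The smallest non-negative solution is u = 4.

4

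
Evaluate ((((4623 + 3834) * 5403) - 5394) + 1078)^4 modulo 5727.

3934

4623 + 3834 = 8457 ≡ 2730 (mod 5727)
2730 * 5403 = 14750190 ≡ 3165 (mod 5727)
3165 - 5394 = -2229 ≡ 3498 (mod 5727)
3498 + 1078 = 4576
(4576)^4 ≡ 3934 (mod 5727)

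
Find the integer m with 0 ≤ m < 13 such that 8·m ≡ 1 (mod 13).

5

Apply the Euclidean algorithm and back-substitute:
13 = 1·8 + 5
8 = 1·5 + 3
5 = 1·3 + 2
3 = 1·2 + 1
2 = 2·1 + 0
gcd(8, 13) = 1, so the inverse exists.
Back-substitute for 1:
1 = 1·3 − 1·2
  = −1·5 + 2·3
  = 2·8 − 3·5
  = −3·13 + 5·8
So 8⁻¹ ≡ 5 (mod 13).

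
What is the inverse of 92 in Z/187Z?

187 = 2×92 + 3
92 = 30×3 + 2
3 = 1×2 + 1
2 = 2×1 + 0
gcd(92, 187) = 1, so the inverse exists.
Back-substitute for 1:
1 = 1×3 − 1×2
  = −1×92 + 31×3
  = 31×187 − 63×92
So 92⁻¹ ≡ −63 ≡ 124 (mod 187).

124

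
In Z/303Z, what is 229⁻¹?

Apply the Euclidean algorithm and back-substitute:
303 = 1*229 + 74
229 = 3*74 + 7
74 = 10*7 + 4
7 = 1*4 + 3
4 = 1*3 + 1
3 = 3*1 + 0
gcd(229, 303) = 1, so the inverse exists.
Back-substitute for 1:
1 = 1*4 − 1*3
  = −1*7 + 2*4
  = 2*74 − 21*7
  = −21*229 + 65*74
  = 65*303 − 86*229
So 229⁻¹ ≡ −86 ≡ 217 (mod 303).

217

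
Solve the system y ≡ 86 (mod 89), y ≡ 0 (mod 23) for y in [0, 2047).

1955

89⁻¹ mod 23: 89×15 ≡ 1 (mod 23), so 89⁻¹ ≡ 15.
y = 86 + 89×((0 − 86)×15 mod 23) = 86 + 89×21 = 1955.
Check: 1955 mod 89 = 86, 1955 mod 23 = 0. ✓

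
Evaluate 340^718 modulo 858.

166

718 in binary is 1011001110, i.e. 718 = 512 + 128 + 64 + 8 + 4 + 2.
340^1 ≡ 340 (mod 858)
340^2 ≡ 340^2 = 115600 ≡ 628 (mod 858)
340^4 ≡ 628^2 = 394384 ≡ 562 (mod 858)
340^8 ≡ 562^2 = 315844 ≡ 100 (mod 858)
340^16 ≡ 100^2 = 10000 ≡ 562 (mod 858)
340^32 ≡ 562^2 = 315844 ≡ 100 (mod 858)
340^64 ≡ 100^2 = 10000 ≡ 562 (mod 858)
340^128 ≡ 562^2 = 315844 ≡ 100 (mod 858)
340^256 ≡ 100^2 = 10000 ≡ 562 (mod 858)
340^512 ≡ 562^2 = 315844 ≡ 100 (mod 858)
340^718 = 340^512 * 340^128 * 340^64 * 340^8 * 340^4 * 340^2 ≡ 100 * 100 * 562 * 100 * 562 * 628 (mod 858).
Accumulate the product:
100 * 100 = 10000 ≡ 562
562 * 562 = 315844 ≡ 100
100 * 100 = 10000 ≡ 562
562 * 562 = 315844 ≡ 100
100 * 628 = 62800 ≡ 166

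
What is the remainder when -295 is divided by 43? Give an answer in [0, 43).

6

-295 = -7×43 + 6, so -295 ≡ 6 (mod 43).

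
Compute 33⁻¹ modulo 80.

17

Apply the Euclidean algorithm and back-substitute:
80 = 2*33 + 14
33 = 2*14 + 5
14 = 2*5 + 4
5 = 1*4 + 1
4 = 4*1 + 0
gcd(33, 80) = 1, so the inverse exists.
Back-substitute for 1:
1 = 1*5 − 1*4
  = −1*14 + 3*5
  = 3*33 − 7*14
  = −7*80 + 17*33
So 33⁻¹ ≡ 17 (mod 80).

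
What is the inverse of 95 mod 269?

17

By the extended Euclidean algorithm:
269 = 2*95 + 79
95 = 1*79 + 16
79 = 4*16 + 15
16 = 1*15 + 1
15 = 15*1 + 0
gcd(95, 269) = 1, so the inverse exists.
Back-substitute for 1:
1 = 1*16 − 1*15
  = −1*79 + 5*16
  = 5*95 − 6*79
  = −6*269 + 17*95
So 95⁻¹ ≡ 17 (mod 269).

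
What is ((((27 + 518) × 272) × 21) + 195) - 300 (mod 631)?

212

27 + 518 = 545
545 × 272 = 148240 ≡ 586 (mod 631)
586 × 21 = 12306 ≡ 317 (mod 631)
317 + 195 = 512
512 - 300 = 212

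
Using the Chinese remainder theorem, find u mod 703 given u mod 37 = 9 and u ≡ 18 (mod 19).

37⁻¹ mod 19: 37·18 ≡ 1 (mod 19), so 37⁻¹ ≡ 18.
u = 9 + 37·((18 − 9)·18 mod 19) = 9 + 37·10 = 379.

379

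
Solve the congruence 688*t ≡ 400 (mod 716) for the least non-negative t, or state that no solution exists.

gcd(688, 716) = 4, and 4 | 400, so solutions exist.
Divide through by 4: 172*t ≡ 100 mod 179.
172⁻¹ ≡ 51 (mod 179).
t ≡ 51*100 ≡ 88 (mod 179).
The smallest non-negative solution is t = 88.

88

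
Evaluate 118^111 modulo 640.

512

118^1 ≡ 118 (mod 640)
118^2 ≡ 118^2 = 13924 ≡ 484 (mod 640)
118^4 ≡ 484^2 = 234256 ≡ 16 (mod 640)
118^8 ≡ 16^2 = 256 (mod 640)
118^16 ≡ 256^2 = 65536 ≡ 256 (mod 640)
118^32 ≡ 256^2 = 65536 ≡ 256 (mod 640)
118^64 ≡ 256^2 = 65536 ≡ 256 (mod 640)
118^111 = 118^64 · 118^32 · 118^8 · 118^4 · 118^2 · 118^1 ≡ 256 · 256 · 256 · 16 · 484 · 118 (mod 640).
Accumulate the product:
256 · 256 = 65536 ≡ 256
256 · 256 = 65536 ≡ 256
256 · 16 = 4096 ≡ 256
256 · 484 = 123904 ≡ 384
384 · 118 = 45312 ≡ 512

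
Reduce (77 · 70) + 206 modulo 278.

77 · 70 = 5390 ≡ 108 (mod 278)
108 + 206 = 314 ≡ 36 (mod 278)

36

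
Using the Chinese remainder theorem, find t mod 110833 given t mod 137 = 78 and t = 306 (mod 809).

137⁻¹ mod 809: 137*685 ≡ 1 (mod 809), so 137⁻¹ ≡ 685.
t = 78 + 137*((306 − 78)*685 mod 809) = 78 + 137*43 = 5969.

5969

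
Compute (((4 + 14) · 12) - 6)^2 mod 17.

2

4 + 14 = 18 ≡ 1 (mod 17)
1 · 12 = 12
12 - 6 = 6
(6)^2 ≡ 2 (mod 17)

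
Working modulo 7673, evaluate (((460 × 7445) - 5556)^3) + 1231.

7558

460 × 7445 = 3424700 ≡ 2542 (mod 7673)
2542 - 5556 = -3014 ≡ 4659 (mod 7673)
(4659)^3 ≡ 6327 (mod 7673)
6327 + 1231 = 7558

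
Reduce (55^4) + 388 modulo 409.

47

(55)^4 ≡ 68 (mod 409)
68 + 388 = 456 ≡ 47 (mod 409)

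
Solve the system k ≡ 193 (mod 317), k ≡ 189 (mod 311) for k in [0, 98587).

32844

317⁻¹ mod 311: 317×52 ≡ 1 (mod 311), so 317⁻¹ ≡ 52.
k = 193 + 317×((189 − 193)×52 mod 311) = 193 + 317×103 = 32844.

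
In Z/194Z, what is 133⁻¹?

194 = 1*133 + 61
133 = 2*61 + 11
61 = 5*11 + 6
11 = 1*6 + 5
6 = 1*5 + 1
5 = 5*1 + 0
gcd(133, 194) = 1, so the inverse exists.
Bézout: 1 = 24*194 − 35*133.
So 133⁻¹ ≡ −35 ≡ 159 (mod 194).

159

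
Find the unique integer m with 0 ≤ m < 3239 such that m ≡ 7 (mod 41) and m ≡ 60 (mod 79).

41⁻¹ mod 79: 41*27 ≡ 1 (mod 79), so 41⁻¹ ≡ 27.
m = 7 + 41*((60 − 7)*27 mod 79) = 7 + 41*9 = 376.
Check: 376 mod 41 = 7, 376 mod 79 = 60. ✓

376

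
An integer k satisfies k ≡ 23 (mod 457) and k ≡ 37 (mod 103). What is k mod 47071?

38868

457⁻¹ mod 103: 457·87 ≡ 1 (mod 103), so 457⁻¹ ≡ 87.
k = 23 + 457·((37 − 23)·87 mod 103) = 23 + 457·85 = 38868.
Check: 38868 mod 457 = 23, 38868 mod 103 = 37. ✓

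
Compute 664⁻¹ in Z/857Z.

857 = 1×664 + 193
664 = 3×193 + 85
193 = 2×85 + 23
85 = 3×23 + 16
23 = 1×16 + 7
16 = 2×7 + 2
7 = 3×2 + 1
2 = 2×1 + 0
gcd(664, 857) = 1, so the inverse exists.
Bézout: 1 = 289×857 − 373×664.
So 664⁻¹ ≡ −373 ≡ 484 (mod 857).

484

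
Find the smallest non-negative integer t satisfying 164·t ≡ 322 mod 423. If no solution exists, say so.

296

gcd(164, 423) = 1, so a unique solution mod 423 exists.
164⁻¹ ≡ 374 (mod 423).
t ≡ 374·322 ≡ 296 (mod 423).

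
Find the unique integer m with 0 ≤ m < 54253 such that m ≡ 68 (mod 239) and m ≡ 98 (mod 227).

239⁻¹ mod 227: 239×19 ≡ 1 (mod 227), so 239⁻¹ ≡ 19.
m = 68 + 239×((98 − 68)×19 mod 227) = 68 + 239×116 = 27792.

27792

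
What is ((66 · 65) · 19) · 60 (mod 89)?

66 · 65 = 4290 ≡ 18 (mod 89)
18 · 19 = 342 ≡ 75 (mod 89)
75 · 60 = 4500 ≡ 50 (mod 89)

50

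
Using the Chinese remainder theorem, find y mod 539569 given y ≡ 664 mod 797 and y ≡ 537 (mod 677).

49281

797⁻¹ mod 677: 797·378 ≡ 1 (mod 677), so 797⁻¹ ≡ 378.
y = 664 + 797·((537 − 664)·378 mod 677) = 664 + 797·61 = 49281.
Check: 49281 mod 797 = 664, 49281 mod 677 = 537. ✓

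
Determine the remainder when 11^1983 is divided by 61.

50

11^1 ≡ 11 (mod 61)
11^2 ≡ 11^2 = 121 ≡ 60 (mod 61)
11^4 ≡ 60^2 = 3600 ≡ 1 (mod 61)
11^8 ≡ 1^2 = 1 (mod 61)
11^16 ≡ 1^2 = 1 (mod 61)
11^32 ≡ 1^2 = 1 (mod 61)
11^64 ≡ 1^2 = 1 (mod 61)
11^128 ≡ 1^2 = 1 (mod 61)
11^256 ≡ 1^2 = 1 (mod 61)
11^512 ≡ 1^2 = 1 (mod 61)
11^1024 ≡ 1^2 = 1 (mod 61)
11^1983 = 11^1024 · 11^512 · 11^256 · 11^128 · 11^32 · 11^16 · 11^8 · 11^4 · 11^2 · 11^1 ≡ 1 · 1 · 1 · 1 · 1 · 1 · 1 · 1 · 60 · 11 (mod 61).
Accumulate the product:
1 · 1 = 1
1 · 1 = 1
1 · 1 = 1
1 · 1 = 1
1 · 1 = 1
1 · 1 = 1
1 · 1 = 1
1 · 60 = 60
60 · 11 = 660 ≡ 50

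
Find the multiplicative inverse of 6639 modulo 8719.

8719 = 1×6639 + 2080
6639 = 3×2080 + 399
2080 = 5×399 + 85
399 = 4×85 + 59
85 = 1×59 + 26
59 = 2×26 + 7
26 = 3×7 + 5
7 = 1×5 + 2
5 = 2×2 + 1
2 = 2×1 + 0
gcd(6639, 8719) = 1, so the inverse exists.
Back-substitute for 1:
1 = 1×5 − 2×2
  = −2×7 + 3×5
  = 3×26 − 11×7
  = −11×59 + 25×26
  = 25×85 − 36×59
  = −36×399 + 169×85
  = 169×2080 − 881×399
  = −881×6639 + 2812×2080
  = 2812×8719 − 3693×6639
So 6639⁻¹ ≡ −3693 ≡ 5026 (mod 8719).

5026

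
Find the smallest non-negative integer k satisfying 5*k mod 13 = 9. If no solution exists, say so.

7

gcd(5, 13) = 1, so a unique solution mod 13 exists.
5⁻¹ ≡ 8 (mod 13).
k ≡ 8*9 ≡ 7 (mod 13).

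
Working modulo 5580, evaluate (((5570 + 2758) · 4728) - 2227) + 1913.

5570 + 2758 = 8328 ≡ 2748 (mod 5580)
2748 · 4728 = 12992544 ≡ 2304 (mod 5580)
2304 - 2227 = 77
77 + 1913 = 1990

1990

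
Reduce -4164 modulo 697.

-4164 = -6·697 + 18, so -4164 ≡ 18 (mod 697).

18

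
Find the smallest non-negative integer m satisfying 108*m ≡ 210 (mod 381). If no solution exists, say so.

9

gcd(108, 381) = 3, and 3 | 210, so solutions exist.
Divide through by 3: 36*m ≡ 70 (mod 127).
36⁻¹ ≡ 60 (mod 127).
m ≡ 60*70 ≡ 9 (mod 127).
The smallest non-negative solution is m = 9.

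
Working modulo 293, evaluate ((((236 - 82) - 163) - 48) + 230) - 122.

236 - 82 = 154
154 - 163 = -9 ≡ 284 (mod 293)
284 - 48 = 236
236 + 230 = 466 ≡ 173 (mod 293)
173 - 122 = 51

51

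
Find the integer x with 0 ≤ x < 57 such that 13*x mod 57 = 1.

57 = 4*13 + 5
13 = 2*5 + 3
5 = 1*3 + 2
3 = 1*2 + 1
2 = 2*1 + 0
gcd(13, 57) = 1, so the inverse exists.
Back-substitute for 1:
1 = 1*3 − 1*2
  = −1*5 + 2*3
  = 2*13 − 5*5
  = −5*57 + 22*13
So 13⁻¹ ≡ 22 (mod 57).

22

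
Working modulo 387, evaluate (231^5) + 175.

(231)^5 ≡ 279 (mod 387)
279 + 175 = 454 ≡ 67 (mod 387)

67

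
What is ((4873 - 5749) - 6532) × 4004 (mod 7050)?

4873 - 5749 = -876 ≡ 6174 (mod 7050)
6174 - 6532 = -358 ≡ 6692 (mod 7050)
6692 × 4004 = 26794768 ≡ 4768 (mod 7050)

4768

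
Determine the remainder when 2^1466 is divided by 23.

8

1466 in binary is 10110111010, i.e. 1466 = 1024 + 256 + 128 + 32 + 16 + 8 + 2.
2^1 ≡ 2 (mod 23)
2^2 ≡ 2^2 = 4 (mod 23)
2^4 ≡ 4^2 = 16 (mod 23)
2^8 ≡ 16^2 = 256 ≡ 3 (mod 23)
2^16 ≡ 3^2 = 9 (mod 23)
2^32 ≡ 9^2 = 81 ≡ 12 (mod 23)
2^64 ≡ 12^2 = 144 ≡ 6 (mod 23)
2^128 ≡ 6^2 = 36 ≡ 13 (mod 23)
2^256 ≡ 13^2 = 169 ≡ 8 (mod 23)
2^512 ≡ 8^2 = 64 ≡ 18 (mod 23)
2^1024 ≡ 18^2 = 324 ≡ 2 (mod 23)
2^1466 = 2^1024 * 2^256 * 2^128 * 2^32 * 2^16 * 2^8 * 2^2 ≡ 2 * 8 * 13 * 12 * 9 * 3 * 4 (mod 23).
Accumulate the product:
2 * 8 = 16
16 * 13 = 208 ≡ 1
1 * 12 = 12
12 * 9 = 108 ≡ 16
16 * 3 = 48 ≡ 2
2 * 4 = 8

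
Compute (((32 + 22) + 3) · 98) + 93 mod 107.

8

32 + 22 = 54
54 + 3 = 57
57 · 98 = 5586 ≡ 22 (mod 107)
22 + 93 = 115 ≡ 8 (mod 107)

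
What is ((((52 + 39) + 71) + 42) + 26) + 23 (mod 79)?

16

52 + 39 = 91 ≡ 12 (mod 79)
12 + 71 = 83 ≡ 4 (mod 79)
4 + 42 = 46
46 + 26 = 72
72 + 23 = 95 ≡ 16 (mod 79)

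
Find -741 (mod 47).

11

-741 = -16×47 + 11, so -741 ≡ 11 (mod 47).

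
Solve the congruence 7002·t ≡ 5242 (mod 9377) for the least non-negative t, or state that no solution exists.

gcd(7002, 9377) = 1, so a unique solution mod 9377 exists.
7002⁻¹ ≡ 5184 (mod 9377).
t ≡ 5184·5242 ≡ 9359 (mod 9377).

9359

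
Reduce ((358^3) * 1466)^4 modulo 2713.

1528

(358)^3 ≡ 456 (mod 2713)
456 * 1466 = 668496 ≡ 1098 (mod 2713)
(1098)^4 ≡ 1528 (mod 2713)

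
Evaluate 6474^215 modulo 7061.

819

By square-and-multiply:
215 in binary is 11010111, i.e. 215 = 128 + 64 + 16 + 4 + 2 + 1.
6474^1 ≡ 6474 (mod 7061)
6474^2 ≡ 6474^2 = 41912676 ≡ 5641 (mod 7061)
6474^4 ≡ 5641^2 = 31820881 ≡ 4015 (mod 7061)
6474^8 ≡ 4015^2 = 16120225 ≡ 7023 (mod 7061)
6474^16 ≡ 7023^2 = 49322529 ≡ 1444 (mod 7061)
6474^32 ≡ 1444^2 = 2085136 ≡ 2141 (mod 7061)
6474^64 ≡ 2141^2 = 4583881 ≡ 1292 (mod 7061)
6474^128 ≡ 1292^2 = 1669264 ≡ 2868 (mod 7061)
6474^215 = 6474^128 × 6474^64 × 6474^16 × 6474^4 × 6474^2 × 6474^1 ≡ 2868 × 1292 × 1444 × 4015 × 5641 × 6474 (mod 7061).
Accumulate the product:
2868 × 1292 = 3705456 ≡ 5492
5492 × 1444 = 7930448 ≡ 945
945 × 4015 = 3794175 ≡ 2418
2418 × 5641 = 13639938 ≡ 5147
5147 × 6474 = 33321678 ≡ 819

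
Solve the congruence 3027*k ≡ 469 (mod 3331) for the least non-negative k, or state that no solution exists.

gcd(3027, 3331) = 1, so a unique solution mod 3331 exists.
3027⁻¹ ≡ 2049 (mod 3331).
k ≡ 2049*469 ≡ 1653 (mod 3331).

1653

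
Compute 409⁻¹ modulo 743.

Apply the Euclidean algorithm and back-substitute:
743 = 1·409 + 334
409 = 1·334 + 75
334 = 4·75 + 34
75 = 2·34 + 7
34 = 4·7 + 6
7 = 1·6 + 1
6 = 6·1 + 0
gcd(409, 743) = 1, so the inverse exists.
Bézout: 1 = −60·743 + 109·409.
So 409⁻¹ ≡ 109 (mod 743).

109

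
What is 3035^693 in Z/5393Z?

2383

3035^1 ≡ 3035 (mod 5393)
3035^2 ≡ 3035^2 = 9211225 ≡ 5374 (mod 5393)
3035^4 ≡ 5374^2 = 28879876 ≡ 361 (mod 5393)
3035^8 ≡ 361^2 = 130321 ≡ 889 (mod 5393)
3035^16 ≡ 889^2 = 790321 ≡ 2943 (mod 5393)
3035^32 ≡ 2943^2 = 8661249 ≡ 91 (mod 5393)
3035^64 ≡ 91^2 = 8281 ≡ 2888 (mod 5393)
3035^128 ≡ 2888^2 = 8340544 ≡ 2966 (mod 5393)
3035^256 ≡ 2966^2 = 8797156 ≡ 1173 (mod 5393)
3035^512 ≡ 1173^2 = 1375929 ≡ 714 (mod 5393)
3035^693 = 3035^512 · 3035^128 · 3035^32 · 3035^16 · 3035^4 · 3035^1 ≡ 714 · 2966 · 91 · 2943 · 361 · 3035 (mod 5393).
Accumulate the product:
714 · 2966 = 2117724 ≡ 3668
3668 · 91 = 333788 ≡ 4815
4815 · 2943 = 14170545 ≡ 3134
3134 · 361 = 1131374 ≡ 4237
4237 · 3035 = 12859295 ≡ 2383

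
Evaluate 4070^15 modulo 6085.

2550

Using repeated squaring:
15 in binary is 1111, i.e. 15 = 8 + 4 + 2 + 1.
4070^1 ≡ 4070 (mod 6085)
4070^2 ≡ 4070^2 = 16564900 ≡ 1530 (mod 6085)
4070^4 ≡ 1530^2 = 2340900 ≡ 4260 (mod 6085)
4070^8 ≡ 4260^2 = 18147600 ≡ 2130 (mod 6085)
4070^15 = 4070^8 · 4070^4 · 4070^2 · 4070^1 ≡ 2130 · 4260 · 1530 · 4070 (mod 6085).
Accumulate the product:
2130 · 4260 = 9073800 ≡ 1065
1065 · 1530 = 1629450 ≡ 4755
4755 · 4070 = 19352850 ≡ 2550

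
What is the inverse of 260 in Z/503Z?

296

503 = 1*260 + 243
260 = 1*243 + 17
243 = 14*17 + 5
17 = 3*5 + 2
5 = 2*2 + 1
2 = 2*1 + 0
gcd(260, 503) = 1, so the inverse exists.
Bézout: 1 = 107*503 − 207*260.
So 260⁻¹ ≡ −207 ≡ 296 (mod 503).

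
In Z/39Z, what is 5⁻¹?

8

39 = 7×5 + 4
5 = 1×4 + 1
4 = 4×1 + 0
gcd(5, 39) = 1, so the inverse exists.
Back-substitute for 1:
1 = 1×5 − 1×4
  = −1×39 + 8×5
So 5⁻¹ ≡ 8 (mod 39).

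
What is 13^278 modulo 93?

Compute successive squares:
278 in binary is 100010110, i.e. 278 = 256 + 16 + 4 + 2.
13^1 ≡ 13 (mod 93)
13^2 ≡ 13^2 = 169 ≡ 76 (mod 93)
13^4 ≡ 76^2 = 5776 ≡ 10 (mod 93)
13^8 ≡ 10^2 = 100 ≡ 7 (mod 93)
13^16 ≡ 7^2 = 49 (mod 93)
13^32 ≡ 49^2 = 2401 ≡ 76 (mod 93)
13^64 ≡ 76^2 = 5776 ≡ 10 (mod 93)
13^128 ≡ 10^2 = 100 ≡ 7 (mod 93)
13^256 ≡ 7^2 = 49 (mod 93)
13^278 = 13^256 * 13^16 * 13^4 * 13^2 ≡ 49 * 49 * 10 * 76 (mod 93).
Accumulate the product:
49 * 49 = 2401 ≡ 76
76 * 10 = 760 ≡ 16
16 * 76 = 1216 ≡ 7

7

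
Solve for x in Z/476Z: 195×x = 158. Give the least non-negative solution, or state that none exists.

262

gcd(195, 476) = 1, so a unique solution mod 476 exists.
195⁻¹ ≡ 83 (mod 476).
x ≡ 83×158 ≡ 262 (mod 476).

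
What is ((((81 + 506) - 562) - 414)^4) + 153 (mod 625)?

194

81 + 506 = 587
587 - 562 = 25
25 - 414 = -389 ≡ 236 (mod 625)
(236)^4 ≡ 41 (mod 625)
41 + 153 = 194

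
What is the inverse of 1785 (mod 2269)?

2269 = 1×1785 + 484
1785 = 3×484 + 333
484 = 1×333 + 151
333 = 2×151 + 31
151 = 4×31 + 27
31 = 1×27 + 4
27 = 6×4 + 3
4 = 1×3 + 1
3 = 3×1 + 0
gcd(1785, 2269) = 1, so the inverse exists.
Bézout: 1 = −461×2269 + 586×1785.
So 1785⁻¹ ≡ 586 (mod 2269).

586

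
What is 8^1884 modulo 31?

4

Using repeated squaring:
1884 in binary is 11101011100, i.e. 1884 = 1024 + 512 + 256 + 64 + 16 + 8 + 4.
8^1 ≡ 8 (mod 31)
8^2 ≡ 8^2 = 64 ≡ 2 (mod 31)
8^4 ≡ 2^2 = 4 (mod 31)
8^8 ≡ 4^2 = 16 (mod 31)
8^16 ≡ 16^2 = 256 ≡ 8 (mod 31)
8^32 ≡ 8^2 = 64 ≡ 2 (mod 31)
8^64 ≡ 2^2 = 4 (mod 31)
8^128 ≡ 4^2 = 16 (mod 31)
8^256 ≡ 16^2 = 256 ≡ 8 (mod 31)
8^512 ≡ 8^2 = 64 ≡ 2 (mod 31)
8^1024 ≡ 2^2 = 4 (mod 31)
8^1884 = 8^1024 × 8^512 × 8^256 × 8^64 × 8^16 × 8^8 × 8^4 ≡ 4 × 2 × 8 × 4 × 8 × 16 × 4 (mod 31).
Accumulate the product:
4 × 2 = 8
8 × 8 = 64 ≡ 2
2 × 4 = 8
8 × 8 = 64 ≡ 2
2 × 16 = 32 ≡ 1
1 × 4 = 4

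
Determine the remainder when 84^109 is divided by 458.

106

Using repeated squaring:
84^1 ≡ 84 (mod 458)
84^2 ≡ 84^2 = 7056 ≡ 186 (mod 458)
84^4 ≡ 186^2 = 34596 ≡ 246 (mod 458)
84^8 ≡ 246^2 = 60516 ≡ 60 (mod 458)
84^16 ≡ 60^2 = 3600 ≡ 394 (mod 458)
84^32 ≡ 394^2 = 155236 ≡ 432 (mod 458)
84^64 ≡ 432^2 = 186624 ≡ 218 (mod 458)
84^109 = 84^64 * 84^32 * 84^8 * 84^4 * 84^1 ≡ 218 * 432 * 60 * 246 * 84 (mod 458).
Accumulate the product:
218 * 432 = 94176 ≡ 286
286 * 60 = 17160 ≡ 214
214 * 246 = 52644 ≡ 432
432 * 84 = 36288 ≡ 106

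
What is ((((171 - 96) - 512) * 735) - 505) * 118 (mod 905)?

530

171 - 96 = 75
75 - 512 = -437 ≡ 468 (mod 905)
468 * 735 = 343980 ≡ 80 (mod 905)
80 - 505 = -425 ≡ 480 (mod 905)
480 * 118 = 56640 ≡ 530 (mod 905)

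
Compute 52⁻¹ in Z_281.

254

Apply the Euclidean algorithm and back-substitute:
281 = 5×52 + 21
52 = 2×21 + 10
21 = 2×10 + 1
10 = 10×1 + 0
gcd(52, 281) = 1, so the inverse exists.
Back-substitute for 1:
1 = 1×21 − 2×10
  = −2×52 + 5×21
  = 5×281 − 27×52
So 52⁻¹ ≡ −27 ≡ 254 (mod 281).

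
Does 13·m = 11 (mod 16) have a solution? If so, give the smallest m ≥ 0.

gcd(13, 16) = 1, so a unique solution mod 16 exists.
13⁻¹ ≡ 5 (mod 16).
m ≡ 5·11 ≡ 7 (mod 16).

7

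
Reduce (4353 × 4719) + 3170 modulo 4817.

472

4353 × 4719 = 20541807 ≡ 2119 (mod 4817)
2119 + 3170 = 5289 ≡ 472 (mod 4817)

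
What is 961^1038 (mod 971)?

1038 in binary is 10000001110, i.e. 1038 = 1024 + 8 + 4 + 2.
961^1 ≡ 961 (mod 971)
961^2 ≡ 961^2 = 923521 ≡ 100 (mod 971)
961^4 ≡ 100^2 = 10000 ≡ 290 (mod 971)
961^8 ≡ 290^2 = 84100 ≡ 594 (mod 971)
961^16 ≡ 594^2 = 352836 ≡ 363 (mod 971)
961^32 ≡ 363^2 = 131769 ≡ 684 (mod 971)
961^64 ≡ 684^2 = 467856 ≡ 805 (mod 971)
961^128 ≡ 805^2 = 648025 ≡ 368 (mod 971)
961^256 ≡ 368^2 = 135424 ≡ 455 (mod 971)
961^512 ≡ 455^2 = 207025 ≡ 202 (mod 971)
961^1024 ≡ 202^2 = 40804 ≡ 22 (mod 971)
961^1038 = 961^1024 × 961^8 × 961^4 × 961^2 ≡ 22 × 594 × 290 × 100 (mod 971).
Accumulate the product:
22 × 594 = 13068 ≡ 445
445 × 290 = 129050 ≡ 878
878 × 100 = 87800 ≡ 410

410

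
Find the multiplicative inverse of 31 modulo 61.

61 = 1×31 + 30
31 = 1×30 + 1
30 = 30×1 + 0
gcd(31, 61) = 1, so the inverse exists.
Back-substitute for 1:
1 = 1×31 − 1×30
  = −1×61 + 2×31
So 31⁻¹ ≡ 2 (mod 61).

2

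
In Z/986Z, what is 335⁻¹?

571

Run the extended Euclidean algorithm:
986 = 2·335 + 316
335 = 1·316 + 19
316 = 16·19 + 12
19 = 1·12 + 7
12 = 1·7 + 5
7 = 1·5 + 2
5 = 2·2 + 1
2 = 2·1 + 0
gcd(335, 986) = 1, so the inverse exists.
Bézout: 1 = 141·986 − 415·335.
So 335⁻¹ ≡ −415 ≡ 571 (mod 986).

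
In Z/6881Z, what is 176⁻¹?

1212

Run the extended Euclidean algorithm:
6881 = 39·176 + 17
176 = 10·17 + 6
17 = 2·6 + 5
6 = 1·5 + 1
5 = 5·1 + 0
gcd(176, 6881) = 1, so the inverse exists.
Back-substitute for 1:
1 = 1·6 − 1·5
  = −1·17 + 3·6
  = 3·176 − 31·17
  = −31·6881 + 1212·176
So 176⁻¹ ≡ 1212 (mod 6881).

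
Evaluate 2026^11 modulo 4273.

2760

By square-and-multiply:
11 in binary is 1011, i.e. 11 = 8 + 2 + 1.
2026^1 ≡ 2026 (mod 4273)
2026^2 ≡ 2026^2 = 4104676 ≡ 2596 (mod 4273)
2026^4 ≡ 2596^2 = 6739216 ≡ 695 (mod 4273)
2026^8 ≡ 695^2 = 483025 ≡ 176 (mod 4273)
2026^11 = 2026^8 · 2026^2 · 2026^1 ≡ 176 · 2596 · 2026 (mod 4273).
Accumulate the product:
176 · 2596 = 456896 ≡ 3958
3958 · 2026 = 8018908 ≡ 2760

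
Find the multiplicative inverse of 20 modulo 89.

49

89 = 4*20 + 9
20 = 2*9 + 2
9 = 4*2 + 1
2 = 2*1 + 0
gcd(20, 89) = 1, so the inverse exists.
Back-substitute for 1:
1 = 1*9 − 4*2
  = −4*20 + 9*9
  = 9*89 − 40*20
So 20⁻¹ ≡ −40 ≡ 49 (mod 89).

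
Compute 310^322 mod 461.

368

322 in binary is 101000010, i.e. 322 = 256 + 64 + 2.
310^1 ≡ 310 (mod 461)
310^2 ≡ 310^2 = 96100 ≡ 212 (mod 461)
310^4 ≡ 212^2 = 44944 ≡ 227 (mod 461)
310^8 ≡ 227^2 = 51529 ≡ 358 (mod 461)
310^16 ≡ 358^2 = 128164 ≡ 6 (mod 461)
310^32 ≡ 6^2 = 36 (mod 461)
310^64 ≡ 36^2 = 1296 ≡ 374 (mod 461)
310^128 ≡ 374^2 = 139876 ≡ 193 (mod 461)
310^256 ≡ 193^2 = 37249 ≡ 369 (mod 461)
310^322 = 310^256 * 310^64 * 310^2 ≡ 369 * 374 * 212 (mod 461).
Accumulate the product:
369 * 374 = 138006 ≡ 167
167 * 212 = 35404 ≡ 368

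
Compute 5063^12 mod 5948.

By square-and-multiply:
12 in binary is 1100, i.e. 12 = 8 + 4.
5063^1 ≡ 5063 (mod 5948)
5063^2 ≡ 5063^2 = 25633969 ≡ 4037 (mod 5948)
5063^4 ≡ 4037^2 = 16297369 ≡ 5797 (mod 5948)
5063^8 ≡ 5797^2 = 33605209 ≡ 4957 (mod 5948)
5063^12 = 5063^8 * 5063^4 ≡ 4957 * 5797 (mod 5948).
4957 * 5797 = 28735729 ≡ 941 (mod 5948).

941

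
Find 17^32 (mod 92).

Compute successive squares:
17^1 ≡ 17 (mod 92)
17^2 ≡ 17^2 = 289 ≡ 13 (mod 92)
17^4 ≡ 13^2 = 169 ≡ 77 (mod 92)
17^8 ≡ 77^2 = 5929 ≡ 41 (mod 92)
17^16 ≡ 41^2 = 1681 ≡ 25 (mod 92)
17^32 ≡ 25^2 = 625 ≡ 73 (mod 92)
So 17^32 ≡ 73 (mod 92).

73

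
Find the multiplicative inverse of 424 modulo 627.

Run the extended Euclidean algorithm:
627 = 1·424 + 203
424 = 2·203 + 18
203 = 11·18 + 5
18 = 3·5 + 3
5 = 1·3 + 2
3 = 1·2 + 1
2 = 2·1 + 0
gcd(424, 627) = 1, so the inverse exists.
Bézout: 1 = −165·627 + 244·424.
So 424⁻¹ ≡ 244 (mod 627).

244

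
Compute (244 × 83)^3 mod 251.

244 × 83 = 20252 ≡ 172 (mod 251)
(172)^3 ≡ 176 (mod 251)

176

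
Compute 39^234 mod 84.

57

39^1 ≡ 39 (mod 84)
39^2 ≡ 39^2 = 1521 ≡ 9 (mod 84)
39^4 ≡ 9^2 = 81 (mod 84)
39^8 ≡ 81^2 = 6561 ≡ 9 (mod 84)
39^16 ≡ 9^2 = 81 (mod 84)
39^32 ≡ 81^2 = 6561 ≡ 9 (mod 84)
39^64 ≡ 9^2 = 81 (mod 84)
39^128 ≡ 81^2 = 6561 ≡ 9 (mod 84)
39^234 = 39^128 × 39^64 × 39^32 × 39^8 × 39^2 ≡ 9 × 81 × 9 × 9 × 9 (mod 84).
Accumulate the product:
9 × 81 = 729 ≡ 57
57 × 9 = 513 ≡ 9
9 × 9 = 81
81 × 9 = 729 ≡ 57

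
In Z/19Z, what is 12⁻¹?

Run the extended Euclidean algorithm:
19 = 1*12 + 7
12 = 1*7 + 5
7 = 1*5 + 2
5 = 2*2 + 1
2 = 2*1 + 0
gcd(12, 19) = 1, so the inverse exists.
Back-substitute for 1:
1 = 1*5 − 2*2
  = −2*7 + 3*5
  = 3*12 − 5*7
  = −5*19 + 8*12
So 12⁻¹ ≡ 8 (mod 19).

8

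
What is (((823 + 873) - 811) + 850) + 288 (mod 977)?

823 + 873 = 1696 ≡ 719 (mod 977)
719 - 811 = -92 ≡ 885 (mod 977)
885 + 850 = 1735 ≡ 758 (mod 977)
758 + 288 = 1046 ≡ 69 (mod 977)

69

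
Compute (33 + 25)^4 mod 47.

33 + 25 = 58 ≡ 11 (mod 47)
(11)^4 ≡ 24 (mod 47)

24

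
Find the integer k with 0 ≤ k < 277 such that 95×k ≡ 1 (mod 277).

35

Run the extended Euclidean algorithm:
277 = 2×95 + 87
95 = 1×87 + 8
87 = 10×8 + 7
8 = 1×7 + 1
7 = 7×1 + 0
gcd(95, 277) = 1, so the inverse exists.
Back-substitute for 1:
1 = 1×8 − 1×7
  = −1×87 + 11×8
  = 11×95 − 12×87
  = −12×277 + 35×95
So 95⁻¹ ≡ 35 (mod 277).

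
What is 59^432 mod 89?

59^1 ≡ 59 (mod 89)
59^2 ≡ 59^2 = 3481 ≡ 10 (mod 89)
59^4 ≡ 10^2 = 100 ≡ 11 (mod 89)
59^8 ≡ 11^2 = 121 ≡ 32 (mod 89)
59^16 ≡ 32^2 = 1024 ≡ 45 (mod 89)
59^32 ≡ 45^2 = 2025 ≡ 67 (mod 89)
59^64 ≡ 67^2 = 4489 ≡ 39 (mod 89)
59^128 ≡ 39^2 = 1521 ≡ 8 (mod 89)
59^256 ≡ 8^2 = 64 (mod 89)
59^432 = 59^256 * 59^128 * 59^32 * 59^16 ≡ 64 * 8 * 67 * 45 (mod 89).
Accumulate the product:
64 * 8 = 512 ≡ 67
67 * 67 = 4489 ≡ 39
39 * 45 = 1755 ≡ 64

64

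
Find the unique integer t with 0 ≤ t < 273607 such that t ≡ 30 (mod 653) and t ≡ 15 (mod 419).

653⁻¹ mod 419: 653×77 ≡ 1 (mod 419), so 653⁻¹ ≡ 77.
t = 30 + 653×((15 − 30)×77 mod 419) = 30 + 653×102 = 66636.

66636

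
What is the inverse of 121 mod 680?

680 = 5*121 + 75
121 = 1*75 + 46
75 = 1*46 + 29
46 = 1*29 + 17
29 = 1*17 + 12
17 = 1*12 + 5
12 = 2*5 + 2
5 = 2*2 + 1
2 = 2*1 + 0
gcd(121, 680) = 1, so the inverse exists.
Back-substitute for 1:
1 = 1*5 − 2*2
  = −2*12 + 5*5
  = 5*17 − 7*12
  = −7*29 + 12*17
  = 12*46 − 19*29
  = −19*75 + 31*46
  = 31*121 − 50*75
  = −50*680 + 281*121
So 121⁻¹ ≡ 281 (mod 680).

281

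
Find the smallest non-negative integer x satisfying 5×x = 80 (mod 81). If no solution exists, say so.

gcd(5, 81) = 1, so a unique solution mod 81 exists.
5⁻¹ ≡ 65 (mod 81).
x ≡ 65×80 ≡ 16 (mod 81).

16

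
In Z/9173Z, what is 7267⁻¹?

7657

9173 = 1×7267 + 1906
7267 = 3×1906 + 1549
1906 = 1×1549 + 357
1549 = 4×357 + 121
357 = 2×121 + 115
121 = 1×115 + 6
115 = 19×6 + 1
6 = 6×1 + 0
gcd(7267, 9173) = 1, so the inverse exists.
Back-substitute for 1:
1 = 1×115 − 19×6
  = −19×121 + 20×115
  = 20×357 − 59×121
  = −59×1549 + 256×357
  = 256×1906 − 315×1549
  = −315×7267 + 1201×1906
  = 1201×9173 − 1516×7267
So 7267⁻¹ ≡ −1516 ≡ 7657 (mod 9173).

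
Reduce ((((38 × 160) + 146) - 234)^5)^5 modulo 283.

38 × 160 = 6080 ≡ 137 (mod 283)
137 + 146 = 283 ≡ 0 (mod 283)
0 - 234 = -234 ≡ 49 (mod 283)
(49)^5 ≡ 214 (mod 283)
(214)^5 ≡ 130 (mod 283)

130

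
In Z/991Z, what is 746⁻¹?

Run the extended Euclidean algorithm:
991 = 1·746 + 245
746 = 3·245 + 11
245 = 22·11 + 3
11 = 3·3 + 2
3 = 1·2 + 1
2 = 2·1 + 0
gcd(746, 991) = 1, so the inverse exists.
Back-substitute for 1:
1 = 1·3 − 1·2
  = −1·11 + 4·3
  = 4·245 − 89·11
  = −89·746 + 271·245
  = 271·991 − 360·746
So 746⁻¹ ≡ −360 ≡ 631 (mod 991).

631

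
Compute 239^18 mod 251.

Using repeated squaring:
239^1 ≡ 239 (mod 251)
239^2 ≡ 239^2 = 57121 ≡ 144 (mod 251)
239^4 ≡ 144^2 = 20736 ≡ 154 (mod 251)
239^8 ≡ 154^2 = 23716 ≡ 122 (mod 251)
239^16 ≡ 122^2 = 14884 ≡ 75 (mod 251)
239^18 = 239^16 × 239^2 ≡ 75 × 144 (mod 251).
75 × 144 = 10800 ≡ 7 (mod 251).

7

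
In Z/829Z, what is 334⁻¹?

829 = 2×334 + 161
334 = 2×161 + 12
161 = 13×12 + 5
12 = 2×5 + 2
5 = 2×2 + 1
2 = 2×1 + 0
gcd(334, 829) = 1, so the inverse exists.
Back-substitute for 1:
1 = 1×5 − 2×2
  = −2×12 + 5×5
  = 5×161 − 67×12
  = −67×334 + 139×161
  = 139×829 − 345×334
So 334⁻¹ ≡ −345 ≡ 484 (mod 829).

484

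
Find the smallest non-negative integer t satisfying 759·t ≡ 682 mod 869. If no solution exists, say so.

57

gcd(759, 869) = 11, and 11 | 682, so solutions exist.
Divide through by 11: 69·t ≡ 62 (mod 79).
69⁻¹ ≡ 71 (mod 79).
t ≡ 71·62 ≡ 57 (mod 79).
The smallest non-negative solution is t = 57.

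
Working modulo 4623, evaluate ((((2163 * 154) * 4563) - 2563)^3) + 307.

2163 * 154 = 333102 ≡ 246 (mod 4623)
246 * 4563 = 1122498 ≡ 3732 (mod 4623)
3732 - 2563 = 1169
(1169)^3 ≡ 4421 (mod 4623)
4421 + 307 = 4728 ≡ 105 (mod 4623)

105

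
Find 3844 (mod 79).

3844 = 48*79 + 52, so 3844 ≡ 52 (mod 79).

52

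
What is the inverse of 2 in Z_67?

Run the extended Euclidean algorithm:
67 = 33×2 + 1
2 = 2×1 + 0
gcd(2, 67) = 1, so the inverse exists.
Bézout: 1 = 1×67 − 33×2.
So 2⁻¹ ≡ −33 ≡ 34 (mod 67).

34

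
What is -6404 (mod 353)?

-6404 = -19·353 + 303, so -6404 ≡ 303 (mod 353).

303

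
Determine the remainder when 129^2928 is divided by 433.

27

2928 in binary is 101101110000, i.e. 2928 = 2048 + 512 + 256 + 64 + 32 + 16.
129^1 ≡ 129 (mod 433)
129^2 ≡ 129^2 = 16641 ≡ 187 (mod 433)
129^4 ≡ 187^2 = 34969 ≡ 329 (mod 433)
129^8 ≡ 329^2 = 108241 ≡ 424 (mod 433)
129^16 ≡ 424^2 = 179776 ≡ 81 (mod 433)
129^32 ≡ 81^2 = 6561 ≡ 66 (mod 433)
129^64 ≡ 66^2 = 4356 ≡ 26 (mod 433)
129^128 ≡ 26^2 = 676 ≡ 243 (mod 433)
129^256 ≡ 243^2 = 59049 ≡ 161 (mod 433)
129^512 ≡ 161^2 = 25921 ≡ 374 (mod 433)
129^1024 ≡ 374^2 = 139876 ≡ 17 (mod 433)
129^2048 ≡ 17^2 = 289 (mod 433)
129^2928 = 129^2048 × 129^512 × 129^256 × 129^64 × 129^32 × 129^16 ≡ 289 × 374 × 161 × 26 × 66 × 81 (mod 433).
Accumulate the product:
289 × 374 = 108086 ≡ 269
269 × 161 = 43309 ≡ 9
9 × 26 = 234
234 × 66 = 15444 ≡ 289
289 × 81 = 23409 ≡ 27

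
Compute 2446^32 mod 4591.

Compute successive squares:
2446^1 ≡ 2446 (mod 4591)
2446^2 ≡ 2446^2 = 5982916 ≡ 843 (mod 4591)
2446^4 ≡ 843^2 = 710649 ≡ 3635 (mod 4591)
2446^8 ≡ 3635^2 = 13213225 ≡ 327 (mod 4591)
2446^16 ≡ 327^2 = 106929 ≡ 1336 (mod 4591)
2446^32 ≡ 1336^2 = 1784896 ≡ 3588 (mod 4591)
So 2446^32 ≡ 3588 (mod 4591).

3588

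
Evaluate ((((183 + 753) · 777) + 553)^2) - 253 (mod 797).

342

183 + 753 = 936 ≡ 139 (mod 797)
139 · 777 = 108003 ≡ 408 (mod 797)
408 + 553 = 961 ≡ 164 (mod 797)
(164)^2 ≡ 595 (mod 797)
595 - 253 = 342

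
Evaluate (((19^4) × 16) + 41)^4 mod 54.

27

(19)^4 ≡ 19 (mod 54)
19 × 16 = 304 ≡ 34 (mod 54)
34 + 41 = 75 ≡ 21 (mod 54)
(21)^4 ≡ 27 (mod 54)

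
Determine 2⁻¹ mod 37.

19

By the extended Euclidean algorithm:
37 = 18×2 + 1
2 = 2×1 + 0
gcd(2, 37) = 1, so the inverse exists.
Back-substitute for 1:
1 = 1×37 − 18×2
So 2⁻¹ ≡ −18 ≡ 19 (mod 37).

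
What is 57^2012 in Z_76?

2012 in binary is 11111011100, i.e. 2012 = 1024 + 512 + 256 + 128 + 64 + 16 + 8 + 4.
57^1 ≡ 57 (mod 76)
57^2 ≡ 57^2 = 3249 ≡ 57 (mod 76)
57^4 ≡ 57^2 = 3249 ≡ 57 (mod 76)
57^8 ≡ 57^2 = 3249 ≡ 57 (mod 76)
57^16 ≡ 57^2 = 3249 ≡ 57 (mod 76)
57^32 ≡ 57^2 = 3249 ≡ 57 (mod 76)
57^64 ≡ 57^2 = 3249 ≡ 57 (mod 76)
57^128 ≡ 57^2 = 3249 ≡ 57 (mod 76)
57^256 ≡ 57^2 = 3249 ≡ 57 (mod 76)
57^512 ≡ 57^2 = 3249 ≡ 57 (mod 76)
57^1024 ≡ 57^2 = 3249 ≡ 57 (mod 76)
57^2012 = 57^1024 · 57^512 · 57^256 · 57^128 · 57^64 · 57^16 · 57^8 · 57^4 ≡ 57 · 57 · 57 · 57 · 57 · 57 · 57 · 57 (mod 76).
Accumulate the product:
57 · 57 = 3249 ≡ 57
57 · 57 = 3249 ≡ 57
57 · 57 = 3249 ≡ 57
57 · 57 = 3249 ≡ 57
57 · 57 = 3249 ≡ 57
57 · 57 = 3249 ≡ 57
57 · 57 = 3249 ≡ 57

57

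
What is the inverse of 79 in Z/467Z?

201

Apply the Euclidean algorithm and back-substitute:
467 = 5·79 + 72
79 = 1·72 + 7
72 = 10·7 + 2
7 = 3·2 + 1
2 = 2·1 + 0
gcd(79, 467) = 1, so the inverse exists.
Back-substitute for 1:
1 = 1·7 − 3·2
  = −3·72 + 31·7
  = 31·79 − 34·72
  = −34·467 + 201·79
So 79⁻¹ ≡ 201 (mod 467).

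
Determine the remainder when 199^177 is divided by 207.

199

By square-and-multiply:
199^1 ≡ 199 (mod 207)
199^2 ≡ 199^2 = 39601 ≡ 64 (mod 207)
199^4 ≡ 64^2 = 4096 ≡ 163 (mod 207)
199^8 ≡ 163^2 = 26569 ≡ 73 (mod 207)
199^16 ≡ 73^2 = 5329 ≡ 154 (mod 207)
199^32 ≡ 154^2 = 23716 ≡ 118 (mod 207)
199^64 ≡ 118^2 = 13924 ≡ 55 (mod 207)
199^128 ≡ 55^2 = 3025 ≡ 127 (mod 207)
199^177 = 199^128 · 199^32 · 199^16 · 199^1 ≡ 127 · 118 · 154 · 199 (mod 207).
Accumulate the product:
127 · 118 = 14986 ≡ 82
82 · 154 = 12628 ≡ 1
1 · 199 = 199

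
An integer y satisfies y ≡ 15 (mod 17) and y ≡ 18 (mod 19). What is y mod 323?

17⁻¹ mod 19: 17·9 ≡ 1 (mod 19), so 17⁻¹ ≡ 9.
y = 15 + 17·((18 − 15)·9 mod 19) = 15 + 17·8 = 151.

151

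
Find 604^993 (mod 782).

400

993 in binary is 1111100001, i.e. 993 = 512 + 256 + 128 + 64 + 32 + 1.
604^1 ≡ 604 (mod 782)
604^2 ≡ 604^2 = 364816 ≡ 404 (mod 782)
604^4 ≡ 404^2 = 163216 ≡ 560 (mod 782)
604^8 ≡ 560^2 = 313600 ≡ 18 (mod 782)
604^16 ≡ 18^2 = 324 (mod 782)
604^32 ≡ 324^2 = 104976 ≡ 188 (mod 782)
604^64 ≡ 188^2 = 35344 ≡ 154 (mod 782)
604^128 ≡ 154^2 = 23716 ≡ 256 (mod 782)
604^256 ≡ 256^2 = 65536 ≡ 630 (mod 782)
604^512 ≡ 630^2 = 396900 ≡ 426 (mod 782)
604^993 = 604^512 · 604^256 · 604^128 · 604^64 · 604^32 · 604^1 ≡ 426 · 630 · 256 · 154 · 188 · 604 (mod 782).
Accumulate the product:
426 · 630 = 268380 ≡ 154
154 · 256 = 39424 ≡ 324
324 · 154 = 49896 ≡ 630
630 · 188 = 118440 ≡ 358
358 · 604 = 216232 ≡ 400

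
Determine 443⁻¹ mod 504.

347

Run the extended Euclidean algorithm:
504 = 1×443 + 61
443 = 7×61 + 16
61 = 3×16 + 13
16 = 1×13 + 3
13 = 4×3 + 1
3 = 3×1 + 0
gcd(443, 504) = 1, so the inverse exists.
Bézout: 1 = 138×504 − 157×443.
So 443⁻¹ ≡ −157 ≡ 347 (mod 504).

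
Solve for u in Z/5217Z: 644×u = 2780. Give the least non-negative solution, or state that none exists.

2467

gcd(644, 5217) = 1, so a unique solution mod 5217 exists.
644⁻¹ ≡ 4334 (mod 5217).
u ≡ 4334×2780 ≡ 2467 (mod 5217).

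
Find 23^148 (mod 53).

1

Compute successive squares:
148 in binary is 10010100, i.e. 148 = 128 + 16 + 4.
23^1 ≡ 23 (mod 53)
23^2 ≡ 23^2 = 529 ≡ 52 (mod 53)
23^4 ≡ 52^2 = 2704 ≡ 1 (mod 53)
23^8 ≡ 1^2 = 1 (mod 53)
23^16 ≡ 1^2 = 1 (mod 53)
23^32 ≡ 1^2 = 1 (mod 53)
23^64 ≡ 1^2 = 1 (mod 53)
23^128 ≡ 1^2 = 1 (mod 53)
23^148 = 23^128 × 23^16 × 23^4 ≡ 1 × 1 × 1 (mod 53).
Accumulate the product:
1 × 1 = 1
1 × 1 = 1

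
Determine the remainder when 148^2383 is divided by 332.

Compute successive squares:
148^1 ≡ 148 (mod 332)
148^2 ≡ 148^2 = 21904 ≡ 324 (mod 332)
148^4 ≡ 324^2 = 104976 ≡ 64 (mod 332)
148^8 ≡ 64^2 = 4096 ≡ 112 (mod 332)
148^16 ≡ 112^2 = 12544 ≡ 260 (mod 332)
148^32 ≡ 260^2 = 67600 ≡ 204 (mod 332)
148^64 ≡ 204^2 = 41616 ≡ 116 (mod 332)
148^128 ≡ 116^2 = 13456 ≡ 176 (mod 332)
148^256 ≡ 176^2 = 30976 ≡ 100 (mod 332)
148^512 ≡ 100^2 = 10000 ≡ 40 (mod 332)
148^1024 ≡ 40^2 = 1600 ≡ 272 (mod 332)
148^2048 ≡ 272^2 = 73984 ≡ 280 (mod 332)
148^2383 = 148^2048 × 148^256 × 148^64 × 148^8 × 148^4 × 148^2 × 148^1 ≡ 280 × 100 × 116 × 112 × 64 × 324 × 148 (mod 332).
Accumulate the product:
280 × 100 = 28000 ≡ 112
112 × 116 = 12992 ≡ 44
44 × 112 = 4928 ≡ 280
280 × 64 = 17920 ≡ 324
324 × 324 = 104976 ≡ 64
64 × 148 = 9472 ≡ 176

176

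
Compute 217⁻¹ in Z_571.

50

By the extended Euclidean algorithm:
571 = 2·217 + 137
217 = 1·137 + 80
137 = 1·80 + 57
80 = 1·57 + 23
57 = 2·23 + 11
23 = 2·11 + 1
11 = 11·1 + 0
gcd(217, 571) = 1, so the inverse exists.
Back-substitute for 1:
1 = 1·23 − 2·11
  = −2·57 + 5·23
  = 5·80 − 7·57
  = −7·137 + 12·80
  = 12·217 − 19·137
  = −19·571 + 50·217
So 217⁻¹ ≡ 50 (mod 571).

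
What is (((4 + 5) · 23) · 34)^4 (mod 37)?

4 + 5 = 9
9 · 23 = 207 ≡ 22 (mod 37)
22 · 34 = 748 ≡ 8 (mod 37)
(8)^4 ≡ 26 (mod 37)

26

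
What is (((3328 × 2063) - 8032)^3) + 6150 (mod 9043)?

5674

3328 × 2063 = 6865664 ≡ 2027 (mod 9043)
2027 - 8032 = -6005 ≡ 3038 (mod 9043)
(3038)^3 ≡ 8567 (mod 9043)
8567 + 6150 = 14717 ≡ 5674 (mod 9043)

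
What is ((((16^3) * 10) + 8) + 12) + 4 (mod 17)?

14

(16)^3 ≡ 16 (mod 17)
16 * 10 = 160 ≡ 7 (mod 17)
7 + 8 = 15
15 + 12 = 27 ≡ 10 (mod 17)
10 + 4 = 14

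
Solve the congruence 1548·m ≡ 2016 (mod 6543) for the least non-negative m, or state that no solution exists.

238

gcd(1548, 6543) = 9, and 9 | 2016, so solutions exist.
Divide through by 9: 172·m ≡ 224 (mod 727).
172⁻¹ ≡ 410 (mod 727).
m ≡ 410·224 ≡ 238 (mod 727).
The smallest non-negative solution is m = 238.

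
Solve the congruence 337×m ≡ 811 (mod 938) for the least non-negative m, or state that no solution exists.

gcd(337, 938) = 1, so a unique solution mod 938 exists.
337⁻¹ ≡ 771 (mod 938).
m ≡ 771×811 ≡ 573 (mod 938).

573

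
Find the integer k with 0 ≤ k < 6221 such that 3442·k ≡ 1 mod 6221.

Apply the Euclidean algorithm and back-substitute:
6221 = 1×3442 + 2779
3442 = 1×2779 + 663
2779 = 4×663 + 127
663 = 5×127 + 28
127 = 4×28 + 15
28 = 1×15 + 13
15 = 1×13 + 2
13 = 6×2 + 1
2 = 2×1 + 0
gcd(3442, 6221) = 1, so the inverse exists.
Back-substitute for 1:
1 = 1×13 − 6×2
  = −6×15 + 7×13
  = 7×28 − 13×15
  = −13×127 + 59×28
  = 59×663 − 308×127
  = −308×2779 + 1291×663
  = 1291×3442 − 1599×2779
  = −1599×6221 + 2890×3442
So 3442⁻¹ ≡ 2890 (mod 6221).

2890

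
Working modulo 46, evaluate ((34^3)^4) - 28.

(34)^3 ≡ 20 (mod 46)
(20)^4 ≡ 12 (mod 46)
12 - 28 = -16 ≡ 30 (mod 46)

30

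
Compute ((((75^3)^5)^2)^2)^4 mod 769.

(75)^3 ≡ 463 (mod 769)
(463)^5 ≡ 245 (mod 769)
(245)^2 ≡ 43 (mod 769)
(43)^2 ≡ 311 (mod 769)
(311)^4 ≡ 707 (mod 769)

707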